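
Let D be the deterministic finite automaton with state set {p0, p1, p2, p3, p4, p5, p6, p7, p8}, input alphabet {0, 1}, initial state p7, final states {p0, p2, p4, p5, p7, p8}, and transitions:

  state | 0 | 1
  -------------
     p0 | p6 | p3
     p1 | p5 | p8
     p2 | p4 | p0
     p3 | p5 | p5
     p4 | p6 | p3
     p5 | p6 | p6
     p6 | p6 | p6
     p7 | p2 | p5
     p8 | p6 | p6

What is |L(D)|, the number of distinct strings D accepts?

9

The useful subgraph on states {p0, p2, p3, p4, p5, p7} is acyclic, so L(D) is finite; the longest accepting path visits 5 useful states, giving maximum string length 4.
Counting accepting paths from p7 by length: 1 of length 0, 2 of length 1, 2 of length 2, 4 of length 4. Total 9.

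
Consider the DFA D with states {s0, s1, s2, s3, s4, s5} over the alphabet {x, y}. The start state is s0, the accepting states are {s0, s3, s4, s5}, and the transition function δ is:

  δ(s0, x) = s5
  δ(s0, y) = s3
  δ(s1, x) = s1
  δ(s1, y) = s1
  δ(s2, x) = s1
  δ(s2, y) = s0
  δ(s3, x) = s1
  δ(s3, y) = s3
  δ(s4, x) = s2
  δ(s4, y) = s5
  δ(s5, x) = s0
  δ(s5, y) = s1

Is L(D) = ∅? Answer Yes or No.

The empty string ε is accepted: the run s0 ends in the accepting state s0.
Since at least one string is accepted, L(D) is not empty.

No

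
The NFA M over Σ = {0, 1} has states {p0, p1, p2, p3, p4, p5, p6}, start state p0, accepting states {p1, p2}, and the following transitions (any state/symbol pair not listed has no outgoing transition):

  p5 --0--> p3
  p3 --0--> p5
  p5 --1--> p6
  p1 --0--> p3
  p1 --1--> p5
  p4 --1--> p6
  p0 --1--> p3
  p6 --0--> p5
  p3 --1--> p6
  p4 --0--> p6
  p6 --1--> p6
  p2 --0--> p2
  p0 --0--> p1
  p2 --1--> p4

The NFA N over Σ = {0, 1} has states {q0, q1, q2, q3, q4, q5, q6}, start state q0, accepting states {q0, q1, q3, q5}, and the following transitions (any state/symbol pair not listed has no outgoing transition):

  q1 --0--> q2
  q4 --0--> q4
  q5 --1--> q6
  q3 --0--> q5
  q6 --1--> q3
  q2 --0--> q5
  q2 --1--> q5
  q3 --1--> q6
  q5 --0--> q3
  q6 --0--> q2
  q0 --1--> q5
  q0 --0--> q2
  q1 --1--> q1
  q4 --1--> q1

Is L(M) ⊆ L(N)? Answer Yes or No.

No

The string 0 is in L(M) but not in L(N).
So L(M) ⊄ L(N).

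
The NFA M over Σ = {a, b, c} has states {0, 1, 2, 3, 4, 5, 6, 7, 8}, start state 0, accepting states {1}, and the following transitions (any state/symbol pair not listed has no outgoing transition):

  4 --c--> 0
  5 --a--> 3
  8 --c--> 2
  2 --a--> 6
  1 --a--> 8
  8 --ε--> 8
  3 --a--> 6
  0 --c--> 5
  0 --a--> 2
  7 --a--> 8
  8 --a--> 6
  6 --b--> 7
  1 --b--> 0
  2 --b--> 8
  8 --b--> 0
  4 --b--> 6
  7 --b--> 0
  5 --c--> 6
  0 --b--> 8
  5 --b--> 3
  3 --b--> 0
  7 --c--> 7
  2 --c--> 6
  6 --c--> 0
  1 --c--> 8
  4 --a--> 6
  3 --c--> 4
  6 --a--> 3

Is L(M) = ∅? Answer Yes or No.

Yes

The states reachable from the start state are {0, 2, 3, 4, 5, 6, 7, 8}.
None of the accepting states {1} is reachable, so no string is accepted and L(M) = ∅.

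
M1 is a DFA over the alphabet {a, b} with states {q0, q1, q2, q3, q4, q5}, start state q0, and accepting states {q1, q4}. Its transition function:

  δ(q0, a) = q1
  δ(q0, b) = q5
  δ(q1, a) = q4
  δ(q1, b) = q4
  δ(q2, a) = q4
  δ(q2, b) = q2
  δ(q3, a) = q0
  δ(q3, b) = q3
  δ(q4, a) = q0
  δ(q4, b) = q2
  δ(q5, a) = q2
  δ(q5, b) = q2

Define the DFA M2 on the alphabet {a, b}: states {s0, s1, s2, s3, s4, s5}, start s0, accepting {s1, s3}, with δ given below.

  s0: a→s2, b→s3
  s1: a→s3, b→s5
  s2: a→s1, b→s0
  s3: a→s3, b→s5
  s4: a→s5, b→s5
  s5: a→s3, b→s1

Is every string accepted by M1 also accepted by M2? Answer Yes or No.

No

The string a is in L(M1) but not in L(M2).
So L(M1) ⊄ L(M2).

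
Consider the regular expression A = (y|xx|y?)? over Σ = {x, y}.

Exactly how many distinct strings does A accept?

3

The expression has no Kleene star, so L(A) is finite. Expanding the alternatives gives {ε, y, xx}.
That is 1 of length 0, 1 of length 1, 1 of length 2: 3 strings in all.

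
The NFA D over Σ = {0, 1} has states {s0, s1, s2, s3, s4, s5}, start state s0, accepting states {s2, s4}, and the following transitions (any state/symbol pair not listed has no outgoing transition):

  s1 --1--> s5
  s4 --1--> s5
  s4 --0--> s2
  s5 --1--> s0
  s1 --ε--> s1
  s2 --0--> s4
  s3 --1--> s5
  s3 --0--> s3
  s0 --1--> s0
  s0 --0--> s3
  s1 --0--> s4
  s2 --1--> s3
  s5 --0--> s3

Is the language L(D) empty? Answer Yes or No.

The states reachable from the start state are {s0, s3, s5}.
None of the accepting states {s2, s4} is reachable, so no string is accepted and L(D) = ∅.

Yes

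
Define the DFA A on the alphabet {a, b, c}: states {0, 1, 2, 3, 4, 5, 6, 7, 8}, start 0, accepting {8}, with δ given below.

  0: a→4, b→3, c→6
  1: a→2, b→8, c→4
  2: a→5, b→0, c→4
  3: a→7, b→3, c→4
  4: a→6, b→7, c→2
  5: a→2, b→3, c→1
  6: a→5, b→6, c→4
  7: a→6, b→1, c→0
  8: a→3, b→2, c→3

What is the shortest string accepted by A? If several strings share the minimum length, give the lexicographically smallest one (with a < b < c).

abbb

A breadth-first search from 0 reaches an accepting state first via the path 0 → 4 → 7 → 1 → 8 on input abbb.
No string of length < 4 is accepted (BFS exhausts all shorter strings without reaching an accepting state), and abbb is the lexicographically least accepting string of length 4.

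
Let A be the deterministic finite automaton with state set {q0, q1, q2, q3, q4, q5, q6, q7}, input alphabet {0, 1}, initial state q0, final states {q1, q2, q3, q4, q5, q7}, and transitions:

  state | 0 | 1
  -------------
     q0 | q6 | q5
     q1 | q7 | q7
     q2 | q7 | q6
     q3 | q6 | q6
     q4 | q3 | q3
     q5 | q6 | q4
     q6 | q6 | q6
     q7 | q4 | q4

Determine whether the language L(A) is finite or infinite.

finite

The useful states (reachable from q0 and able to reach an accepting state) are {q0, q3, q4, q5}.
Restricted to these states the transition graph has no cycle, so every accepting path has bounded length and L is finite.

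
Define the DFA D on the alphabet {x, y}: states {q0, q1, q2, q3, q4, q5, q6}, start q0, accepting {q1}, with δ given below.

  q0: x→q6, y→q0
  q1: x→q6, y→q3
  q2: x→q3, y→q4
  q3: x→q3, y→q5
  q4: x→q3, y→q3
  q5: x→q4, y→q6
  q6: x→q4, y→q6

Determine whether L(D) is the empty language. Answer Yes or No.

Yes

The states reachable from the start state are {q0, q3, q4, q5, q6}.
None of the accepting states {q1} is reachable, so no string is accepted and L(D) = ∅.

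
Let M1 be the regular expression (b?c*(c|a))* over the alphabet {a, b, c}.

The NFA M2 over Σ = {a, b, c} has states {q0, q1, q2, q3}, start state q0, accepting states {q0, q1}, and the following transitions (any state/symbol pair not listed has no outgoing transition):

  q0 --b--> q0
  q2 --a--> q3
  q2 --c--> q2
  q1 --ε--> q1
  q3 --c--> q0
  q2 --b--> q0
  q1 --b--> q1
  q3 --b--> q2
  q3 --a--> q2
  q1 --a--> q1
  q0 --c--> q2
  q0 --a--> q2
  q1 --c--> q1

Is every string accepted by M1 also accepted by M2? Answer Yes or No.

The string a is in L(M1) but not in L(M2).
So L(M1) ⊄ L(M2).

No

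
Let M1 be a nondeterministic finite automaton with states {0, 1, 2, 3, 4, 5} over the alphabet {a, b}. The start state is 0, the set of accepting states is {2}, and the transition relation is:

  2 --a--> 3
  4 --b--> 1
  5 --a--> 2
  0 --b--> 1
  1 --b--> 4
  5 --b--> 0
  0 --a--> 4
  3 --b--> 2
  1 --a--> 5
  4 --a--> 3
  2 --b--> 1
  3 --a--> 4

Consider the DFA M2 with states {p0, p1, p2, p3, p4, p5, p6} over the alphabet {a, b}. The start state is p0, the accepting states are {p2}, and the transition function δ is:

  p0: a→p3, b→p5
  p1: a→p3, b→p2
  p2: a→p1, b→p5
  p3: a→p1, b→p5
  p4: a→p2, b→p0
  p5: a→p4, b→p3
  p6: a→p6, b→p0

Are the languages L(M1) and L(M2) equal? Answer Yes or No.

Yes

Exploring the product automaton M1 × M2 from the start pair (0, p0), following both machines on each input symbol, reaches 6 state pairs: (0, p0), (4, p3), (1, p5), (3, p1), (5, p4), (2, p2).
M1 accepts in {2} and M2 accepts in {p2}. In every reachable pair the two components are either both accepting — (2, p2) — or both non-accepting, so no string is accepted by exactly one of the machines: L(M1) \ L(M2) and L(M2) \ L(M1) are both empty.
Hence every string is accepted by M1 iff it is accepted by M2, and the two languages coincide.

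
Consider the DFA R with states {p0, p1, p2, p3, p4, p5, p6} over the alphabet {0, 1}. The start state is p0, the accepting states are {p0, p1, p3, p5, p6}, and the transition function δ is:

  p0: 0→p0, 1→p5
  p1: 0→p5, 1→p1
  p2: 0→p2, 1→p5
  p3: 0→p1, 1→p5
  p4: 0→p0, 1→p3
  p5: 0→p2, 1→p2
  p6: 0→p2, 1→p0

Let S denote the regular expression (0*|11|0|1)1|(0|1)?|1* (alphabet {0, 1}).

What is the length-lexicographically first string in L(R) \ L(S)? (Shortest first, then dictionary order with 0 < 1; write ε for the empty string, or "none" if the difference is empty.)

00

The string 00 is accepted by R but not by S.
No shorter string lies in the difference, and 00 is the lexicographically first length-2 string in L(R) \ L(S).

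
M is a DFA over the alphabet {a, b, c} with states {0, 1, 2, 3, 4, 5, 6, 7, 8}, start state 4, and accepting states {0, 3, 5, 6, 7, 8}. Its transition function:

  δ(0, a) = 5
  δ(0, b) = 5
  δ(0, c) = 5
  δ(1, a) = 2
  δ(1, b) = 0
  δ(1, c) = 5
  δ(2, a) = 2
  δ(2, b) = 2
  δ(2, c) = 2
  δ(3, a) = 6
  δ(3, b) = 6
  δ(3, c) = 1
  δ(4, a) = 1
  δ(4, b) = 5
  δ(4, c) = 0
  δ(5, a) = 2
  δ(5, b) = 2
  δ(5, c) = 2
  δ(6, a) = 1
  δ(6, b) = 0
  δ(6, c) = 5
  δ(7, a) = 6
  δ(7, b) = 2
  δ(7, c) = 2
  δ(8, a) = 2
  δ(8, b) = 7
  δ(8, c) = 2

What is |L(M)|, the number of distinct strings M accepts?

10

The useful subgraph on states {0, 1, 4, 5} is acyclic, so L(M) is finite; the longest accepting path visits 4 useful states, giving maximum string length 3.
Counting accepting paths from 4 by length: 2 of length 1, 5 of length 2, 3 of length 3. Total 10.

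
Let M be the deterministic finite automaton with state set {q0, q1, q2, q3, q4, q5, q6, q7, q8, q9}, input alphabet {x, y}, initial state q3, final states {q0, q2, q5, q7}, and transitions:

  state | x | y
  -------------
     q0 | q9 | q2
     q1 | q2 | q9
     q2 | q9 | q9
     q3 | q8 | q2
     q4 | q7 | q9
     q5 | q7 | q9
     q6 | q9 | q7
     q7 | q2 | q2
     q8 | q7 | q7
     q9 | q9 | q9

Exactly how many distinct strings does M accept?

7

The useful subgraph on states {q2, q3, q7, q8} is acyclic, so L(M) is finite; the longest accepting path visits 4 useful states, giving maximum string length 3.
Counting accepting paths from q3 by length: 1 of length 1, 2 of length 2, 4 of length 3. Total 7.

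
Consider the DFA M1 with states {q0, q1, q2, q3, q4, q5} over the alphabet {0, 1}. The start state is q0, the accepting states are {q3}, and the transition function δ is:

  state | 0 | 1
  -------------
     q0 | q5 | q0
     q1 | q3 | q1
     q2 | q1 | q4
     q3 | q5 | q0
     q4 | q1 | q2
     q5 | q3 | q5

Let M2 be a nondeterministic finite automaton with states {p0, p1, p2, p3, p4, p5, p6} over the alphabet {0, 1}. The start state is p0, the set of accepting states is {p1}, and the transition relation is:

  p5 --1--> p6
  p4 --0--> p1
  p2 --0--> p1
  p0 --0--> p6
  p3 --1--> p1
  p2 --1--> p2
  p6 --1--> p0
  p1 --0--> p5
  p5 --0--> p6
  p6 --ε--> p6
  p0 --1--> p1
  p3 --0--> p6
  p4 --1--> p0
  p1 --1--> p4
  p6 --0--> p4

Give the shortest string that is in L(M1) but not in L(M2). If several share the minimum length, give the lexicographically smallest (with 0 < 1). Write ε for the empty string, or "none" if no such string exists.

00

The string 00 is accepted by M1 but not by M2.
No shorter string lies in the difference, and 00 is the lexicographically first length-2 string in L(M1) \ L(M2).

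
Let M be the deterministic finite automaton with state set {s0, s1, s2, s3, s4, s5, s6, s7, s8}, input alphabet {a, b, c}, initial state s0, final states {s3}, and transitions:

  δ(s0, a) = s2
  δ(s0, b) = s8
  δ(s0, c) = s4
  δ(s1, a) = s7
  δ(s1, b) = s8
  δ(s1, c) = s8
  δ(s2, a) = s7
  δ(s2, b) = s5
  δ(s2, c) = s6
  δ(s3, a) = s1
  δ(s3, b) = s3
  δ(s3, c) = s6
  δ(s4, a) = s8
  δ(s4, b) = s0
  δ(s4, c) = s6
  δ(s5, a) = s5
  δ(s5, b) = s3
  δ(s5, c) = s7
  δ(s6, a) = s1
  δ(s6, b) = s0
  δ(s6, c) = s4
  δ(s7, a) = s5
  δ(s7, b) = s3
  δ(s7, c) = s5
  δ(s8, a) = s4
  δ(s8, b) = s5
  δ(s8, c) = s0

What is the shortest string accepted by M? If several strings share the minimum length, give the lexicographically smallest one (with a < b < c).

A breadth-first search from s0 reaches an accepting state first via the path s0 → s2 → s7 → s3 on input aab.
No string of length < 3 is accepted (BFS exhausts all shorter strings without reaching an accepting state), and aab is the lexicographically least accepting string of length 3.

aab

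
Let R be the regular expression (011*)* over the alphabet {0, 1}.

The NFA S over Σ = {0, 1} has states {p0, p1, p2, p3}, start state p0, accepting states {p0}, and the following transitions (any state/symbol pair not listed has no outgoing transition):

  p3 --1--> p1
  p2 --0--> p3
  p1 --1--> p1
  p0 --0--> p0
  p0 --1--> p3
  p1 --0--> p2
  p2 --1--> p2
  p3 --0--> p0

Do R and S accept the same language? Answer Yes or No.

The string 01 is accepted by R but rejected by S.
So L(R) ≠ L(S).

No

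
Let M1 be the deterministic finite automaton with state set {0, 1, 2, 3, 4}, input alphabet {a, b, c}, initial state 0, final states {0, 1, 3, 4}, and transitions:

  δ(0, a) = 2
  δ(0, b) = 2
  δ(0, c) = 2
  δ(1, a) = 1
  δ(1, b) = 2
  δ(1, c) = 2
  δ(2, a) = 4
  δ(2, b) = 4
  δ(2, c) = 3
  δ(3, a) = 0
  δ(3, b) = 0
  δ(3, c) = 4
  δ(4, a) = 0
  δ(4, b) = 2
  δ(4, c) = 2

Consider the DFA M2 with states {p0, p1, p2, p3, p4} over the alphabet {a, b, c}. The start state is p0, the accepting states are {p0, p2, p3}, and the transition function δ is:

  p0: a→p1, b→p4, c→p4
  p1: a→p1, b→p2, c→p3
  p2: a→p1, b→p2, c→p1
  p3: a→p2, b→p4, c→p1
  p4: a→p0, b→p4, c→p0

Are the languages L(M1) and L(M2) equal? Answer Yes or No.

The string aa is accepted by M1 but rejected by M2.
So L(M1) ≠ L(M2).

No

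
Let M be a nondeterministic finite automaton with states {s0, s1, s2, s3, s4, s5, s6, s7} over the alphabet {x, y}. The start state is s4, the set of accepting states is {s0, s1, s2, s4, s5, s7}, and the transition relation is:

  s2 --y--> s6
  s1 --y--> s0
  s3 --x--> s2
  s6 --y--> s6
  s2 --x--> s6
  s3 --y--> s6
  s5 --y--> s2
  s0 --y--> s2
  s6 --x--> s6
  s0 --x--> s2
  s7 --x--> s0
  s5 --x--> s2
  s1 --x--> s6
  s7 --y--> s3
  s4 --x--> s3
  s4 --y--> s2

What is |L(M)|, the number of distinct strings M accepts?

The useful subgraph on states {s2, s3, s4} is acyclic, so L(M) is finite; the longest accepting path visits 3 useful states, giving maximum string length 2.
Counting accepting paths from s4 by length: 1 of length 0, 1 of length 1, 1 of length 2. Total 3.

3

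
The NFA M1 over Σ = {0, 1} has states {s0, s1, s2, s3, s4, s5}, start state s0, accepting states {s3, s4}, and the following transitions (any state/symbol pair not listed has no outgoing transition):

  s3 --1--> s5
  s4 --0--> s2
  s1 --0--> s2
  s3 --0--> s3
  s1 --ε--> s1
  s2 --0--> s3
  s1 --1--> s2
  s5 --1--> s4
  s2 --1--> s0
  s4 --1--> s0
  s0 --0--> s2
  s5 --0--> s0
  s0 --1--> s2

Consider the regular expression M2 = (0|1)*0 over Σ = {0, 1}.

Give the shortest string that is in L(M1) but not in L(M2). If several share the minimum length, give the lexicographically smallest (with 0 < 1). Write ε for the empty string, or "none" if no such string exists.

The string 0011 is accepted by M1 but not by M2.
No shorter string lies in the difference, and 0011 is the lexicographically first length-4 string in L(M1) \ L(M2).

0011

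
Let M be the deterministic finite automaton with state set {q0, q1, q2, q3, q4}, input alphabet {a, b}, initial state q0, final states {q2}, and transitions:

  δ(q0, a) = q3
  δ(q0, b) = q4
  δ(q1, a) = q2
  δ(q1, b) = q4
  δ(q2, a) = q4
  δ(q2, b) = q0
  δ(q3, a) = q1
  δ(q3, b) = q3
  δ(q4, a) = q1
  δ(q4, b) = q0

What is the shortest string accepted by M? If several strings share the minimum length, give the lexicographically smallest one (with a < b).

A breadth-first search from q0 reaches an accepting state first via the path q0 → q3 → q1 → q2 on input aaa.
No string of length < 3 is accepted (BFS exhausts all shorter strings without reaching an accepting state), and aaa is the lexicographically least accepting string of length 3.

aaa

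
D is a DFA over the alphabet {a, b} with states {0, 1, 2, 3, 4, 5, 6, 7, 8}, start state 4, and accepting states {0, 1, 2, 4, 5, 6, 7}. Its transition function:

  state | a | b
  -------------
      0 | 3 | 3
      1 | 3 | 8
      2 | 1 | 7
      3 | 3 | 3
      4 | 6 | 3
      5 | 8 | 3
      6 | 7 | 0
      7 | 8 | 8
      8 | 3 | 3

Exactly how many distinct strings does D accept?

The useful subgraph on states {0, 4, 6, 7} is acyclic, so L(D) is finite; the longest accepting path visits 3 useful states, giving maximum string length 2.
Counting accepting paths from 4 by length: 1 of length 0, 1 of length 1, 2 of length 2. Total 4.

4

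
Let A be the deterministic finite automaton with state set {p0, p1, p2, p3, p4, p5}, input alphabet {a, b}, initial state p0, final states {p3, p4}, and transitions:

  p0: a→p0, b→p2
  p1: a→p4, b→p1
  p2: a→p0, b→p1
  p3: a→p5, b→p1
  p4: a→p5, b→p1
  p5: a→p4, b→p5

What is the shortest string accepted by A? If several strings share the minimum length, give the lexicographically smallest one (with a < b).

bba

A breadth-first search from p0 reaches an accepting state first via the path p0 → p2 → p1 → p4 on input bba.
No string of length < 3 is accepted (BFS exhausts all shorter strings without reaching an accepting state), and bba is the lexicographically least accepting string of length 3.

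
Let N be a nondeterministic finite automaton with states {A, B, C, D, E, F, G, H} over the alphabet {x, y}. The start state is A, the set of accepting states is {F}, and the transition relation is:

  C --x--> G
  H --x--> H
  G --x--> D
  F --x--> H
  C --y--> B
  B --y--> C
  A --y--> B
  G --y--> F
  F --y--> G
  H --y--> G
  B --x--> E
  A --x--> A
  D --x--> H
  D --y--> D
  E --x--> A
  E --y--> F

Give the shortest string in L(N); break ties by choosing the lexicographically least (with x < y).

A breadth-first search from A reaches an accepting state first via the path A → B → E → F on input yxy.
No string of length < 3 is accepted (BFS exhausts all shorter strings without reaching an accepting state), and yxy is the lexicographically least accepting string of length 3.

yxy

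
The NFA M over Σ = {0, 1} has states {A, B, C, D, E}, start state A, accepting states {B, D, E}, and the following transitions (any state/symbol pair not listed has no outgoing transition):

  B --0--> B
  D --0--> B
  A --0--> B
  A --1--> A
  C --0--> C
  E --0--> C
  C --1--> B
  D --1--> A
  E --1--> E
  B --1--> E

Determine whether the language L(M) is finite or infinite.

State A is reachable from the start and can reach an accepting state, and it lies on the cycle A → A.
Traversing that cycle any number of times yields accepted strings of unbounded length, so the language is infinite.

infinite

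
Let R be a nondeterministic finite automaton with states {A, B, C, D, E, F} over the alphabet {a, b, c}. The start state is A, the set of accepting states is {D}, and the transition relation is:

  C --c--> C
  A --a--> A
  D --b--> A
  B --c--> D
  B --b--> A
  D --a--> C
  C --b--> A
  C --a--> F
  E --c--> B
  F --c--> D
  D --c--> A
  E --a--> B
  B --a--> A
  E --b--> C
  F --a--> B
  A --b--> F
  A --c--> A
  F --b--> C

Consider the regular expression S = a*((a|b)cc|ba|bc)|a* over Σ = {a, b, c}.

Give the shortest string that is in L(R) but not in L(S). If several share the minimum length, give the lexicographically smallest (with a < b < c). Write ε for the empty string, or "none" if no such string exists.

bac

The string bac is accepted by R but not by S.
No shorter string lies in the difference, and bac is the lexicographically first length-3 string in L(R) \ L(S).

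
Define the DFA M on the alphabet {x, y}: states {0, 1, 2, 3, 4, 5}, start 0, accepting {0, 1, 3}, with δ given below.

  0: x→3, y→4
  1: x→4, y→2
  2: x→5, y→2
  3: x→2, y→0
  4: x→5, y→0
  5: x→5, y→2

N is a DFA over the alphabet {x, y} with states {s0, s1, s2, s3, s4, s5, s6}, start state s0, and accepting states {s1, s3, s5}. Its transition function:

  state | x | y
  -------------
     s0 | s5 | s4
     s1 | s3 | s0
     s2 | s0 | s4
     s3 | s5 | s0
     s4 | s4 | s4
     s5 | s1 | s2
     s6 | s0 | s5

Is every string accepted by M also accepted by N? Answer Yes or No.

No

The empty string ε is in L(M) but not in L(N).
So L(M) ⊄ L(N).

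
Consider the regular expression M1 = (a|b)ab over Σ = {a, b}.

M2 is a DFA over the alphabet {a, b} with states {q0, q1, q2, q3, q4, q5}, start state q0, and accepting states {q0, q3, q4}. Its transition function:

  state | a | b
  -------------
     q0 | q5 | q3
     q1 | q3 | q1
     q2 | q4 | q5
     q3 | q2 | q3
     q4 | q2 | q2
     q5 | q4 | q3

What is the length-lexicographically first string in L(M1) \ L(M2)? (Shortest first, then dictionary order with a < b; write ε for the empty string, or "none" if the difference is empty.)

The string aab is accepted by M1 but not by M2.
No shorter string lies in the difference, and aab is the lexicographically first length-3 string in L(M1) \ L(M2).

aab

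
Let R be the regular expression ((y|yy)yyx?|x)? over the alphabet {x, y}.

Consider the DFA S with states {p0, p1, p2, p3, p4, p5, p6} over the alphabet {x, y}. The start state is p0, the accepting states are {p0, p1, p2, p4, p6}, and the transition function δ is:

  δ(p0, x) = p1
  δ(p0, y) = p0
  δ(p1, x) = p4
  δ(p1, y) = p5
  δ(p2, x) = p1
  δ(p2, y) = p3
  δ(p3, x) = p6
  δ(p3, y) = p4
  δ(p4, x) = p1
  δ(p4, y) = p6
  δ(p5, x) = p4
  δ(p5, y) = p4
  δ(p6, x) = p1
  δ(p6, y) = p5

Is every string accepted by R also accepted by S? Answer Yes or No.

Converting the expression R to a DFA (subset construction, then merging equivalent states) gives the minimal DFA with states {r0, r1, r2, r3, r4, r5, r6}, start state r0, accepting states {r0, r1, r5, r6} and transitions r0: x→r1, y→r2; r1: x→r3, y→r3; r2: x→r3, y→r4; r3: x→r3, y→r3; r4: x→r3, y→r5; r5: x→r1, y→r6; r6: x→r1, y→r3.
Exploring the product automaton R × S from the start pair (r0, p0), following both machines on each input symbol, reaches 11 state pairs: (r0, p0), (r1, p1), (r2, p0), (r3, p4), (r3, p5), (r3, p1), (r4, p0), (r3, p6), (r5, p0), (r6, p0), (r3, p0).
R accepts in {r0, r1, r5, r6} and S accepts in {p0, p1, p2, p4, p6}. The reachable pairs whose R-component is accepting are (r0, p0), (r1, p1), (r5, p0), (r6, p0); in each of them the S-component is accepting too, so the product for L(R) \ L(S) (R-component accepting, S-component rejecting) has no reachable accepting pair and the difference is empty.
Hence every string in L(R) is also in L(S).

Yes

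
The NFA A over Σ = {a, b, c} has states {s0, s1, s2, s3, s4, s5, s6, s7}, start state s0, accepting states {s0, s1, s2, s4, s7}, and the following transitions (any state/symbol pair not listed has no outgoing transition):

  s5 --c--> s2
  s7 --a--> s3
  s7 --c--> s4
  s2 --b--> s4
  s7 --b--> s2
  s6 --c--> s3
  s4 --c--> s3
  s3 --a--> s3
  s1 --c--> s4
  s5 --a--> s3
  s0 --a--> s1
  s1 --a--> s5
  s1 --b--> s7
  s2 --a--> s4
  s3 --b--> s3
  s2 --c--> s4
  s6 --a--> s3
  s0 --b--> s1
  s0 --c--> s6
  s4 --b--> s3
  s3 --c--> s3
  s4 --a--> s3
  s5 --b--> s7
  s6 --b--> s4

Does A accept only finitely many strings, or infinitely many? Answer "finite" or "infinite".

finite

The useful states (reachable from s0 and able to reach an accepting state) are {s0, s1, s2, s4, s5, s6, s7}.
Restricted to these states the transition graph has no cycle, so every accepting path has bounded length and L is finite.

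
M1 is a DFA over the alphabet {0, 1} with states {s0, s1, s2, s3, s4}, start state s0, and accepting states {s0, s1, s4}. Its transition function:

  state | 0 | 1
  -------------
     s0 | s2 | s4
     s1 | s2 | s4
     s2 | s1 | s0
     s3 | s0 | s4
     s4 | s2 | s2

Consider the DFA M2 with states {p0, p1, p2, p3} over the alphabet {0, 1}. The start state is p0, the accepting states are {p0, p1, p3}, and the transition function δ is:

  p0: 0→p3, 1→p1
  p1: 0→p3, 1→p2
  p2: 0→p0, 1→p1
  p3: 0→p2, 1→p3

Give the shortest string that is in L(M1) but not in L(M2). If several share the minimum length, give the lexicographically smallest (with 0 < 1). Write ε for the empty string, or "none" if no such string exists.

The string 00 is accepted by M1 but not by M2.
No shorter string lies in the difference, and 00 is the lexicographically first length-2 string in L(M1) \ L(M2).

00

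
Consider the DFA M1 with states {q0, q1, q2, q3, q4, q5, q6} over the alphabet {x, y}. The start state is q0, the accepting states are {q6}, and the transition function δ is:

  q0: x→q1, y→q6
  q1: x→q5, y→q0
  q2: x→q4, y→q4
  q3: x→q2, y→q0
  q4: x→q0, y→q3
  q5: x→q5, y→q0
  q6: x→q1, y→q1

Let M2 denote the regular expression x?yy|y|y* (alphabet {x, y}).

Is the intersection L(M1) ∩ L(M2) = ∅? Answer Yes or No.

The string y is accepted by both M1 and M2.
Hence L(M1) ∩ L(M2) ≠ ∅.

No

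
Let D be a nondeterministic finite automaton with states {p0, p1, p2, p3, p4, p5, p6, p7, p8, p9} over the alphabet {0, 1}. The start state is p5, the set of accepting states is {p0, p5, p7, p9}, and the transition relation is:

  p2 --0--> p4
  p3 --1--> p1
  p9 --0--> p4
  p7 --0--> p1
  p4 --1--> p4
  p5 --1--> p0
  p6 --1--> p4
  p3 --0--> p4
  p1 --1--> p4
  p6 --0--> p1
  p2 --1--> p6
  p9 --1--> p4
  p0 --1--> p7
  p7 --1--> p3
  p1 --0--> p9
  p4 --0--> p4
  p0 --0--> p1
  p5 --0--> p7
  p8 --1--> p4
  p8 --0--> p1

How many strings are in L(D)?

The useful subgraph on states {p0, p1, p3, p5, p7, p9} is acyclic, so L(D) is finite; the longest accepting path visits 6 useful states, giving maximum string length 5.
Counting accepting paths from p5 by length: 1 of length 0, 2 of length 1, 1 of length 2, 2 of length 3, 2 of length 4, 1 of length 5. Total 9.

9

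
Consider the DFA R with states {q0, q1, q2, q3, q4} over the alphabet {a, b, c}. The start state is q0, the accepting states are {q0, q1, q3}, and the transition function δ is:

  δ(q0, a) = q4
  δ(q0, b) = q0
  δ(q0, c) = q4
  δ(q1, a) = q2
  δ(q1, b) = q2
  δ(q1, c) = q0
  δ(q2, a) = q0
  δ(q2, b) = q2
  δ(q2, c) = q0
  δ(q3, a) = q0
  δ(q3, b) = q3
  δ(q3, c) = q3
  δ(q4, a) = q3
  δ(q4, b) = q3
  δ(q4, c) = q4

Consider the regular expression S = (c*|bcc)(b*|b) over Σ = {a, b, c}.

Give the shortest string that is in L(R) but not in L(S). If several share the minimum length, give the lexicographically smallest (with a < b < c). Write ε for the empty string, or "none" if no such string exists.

The string aa is accepted by R but not by S.
No shorter string lies in the difference, and aa is the lexicographically first length-2 string in L(R) \ L(S).

aa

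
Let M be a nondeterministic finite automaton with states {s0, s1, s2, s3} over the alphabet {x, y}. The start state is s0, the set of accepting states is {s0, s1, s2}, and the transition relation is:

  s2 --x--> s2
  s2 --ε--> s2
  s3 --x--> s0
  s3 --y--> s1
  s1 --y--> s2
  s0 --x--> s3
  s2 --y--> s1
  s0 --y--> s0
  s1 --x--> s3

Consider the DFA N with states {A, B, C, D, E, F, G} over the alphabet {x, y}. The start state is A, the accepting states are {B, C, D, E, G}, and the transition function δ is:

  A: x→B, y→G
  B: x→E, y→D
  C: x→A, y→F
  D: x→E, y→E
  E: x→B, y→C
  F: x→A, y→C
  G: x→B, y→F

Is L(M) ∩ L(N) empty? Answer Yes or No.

No

The string y is accepted by both M and N.
Hence L(M) ∩ L(N) ≠ ∅.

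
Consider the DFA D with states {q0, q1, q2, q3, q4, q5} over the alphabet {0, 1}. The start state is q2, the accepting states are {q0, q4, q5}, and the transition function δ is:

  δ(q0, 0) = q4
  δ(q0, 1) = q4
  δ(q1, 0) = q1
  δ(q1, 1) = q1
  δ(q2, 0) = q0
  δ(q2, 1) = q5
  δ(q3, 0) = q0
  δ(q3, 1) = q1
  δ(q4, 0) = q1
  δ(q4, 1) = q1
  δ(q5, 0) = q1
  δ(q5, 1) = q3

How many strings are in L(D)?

The useful subgraph on states {q0, q2, q3, q4, q5} is acyclic, so L(D) is finite; the longest accepting path visits 5 useful states, giving maximum string length 4.
Counting accepting paths from q2 by length: 2 of length 1, 2 of length 2, 1 of length 3, 2 of length 4. Total 7.

7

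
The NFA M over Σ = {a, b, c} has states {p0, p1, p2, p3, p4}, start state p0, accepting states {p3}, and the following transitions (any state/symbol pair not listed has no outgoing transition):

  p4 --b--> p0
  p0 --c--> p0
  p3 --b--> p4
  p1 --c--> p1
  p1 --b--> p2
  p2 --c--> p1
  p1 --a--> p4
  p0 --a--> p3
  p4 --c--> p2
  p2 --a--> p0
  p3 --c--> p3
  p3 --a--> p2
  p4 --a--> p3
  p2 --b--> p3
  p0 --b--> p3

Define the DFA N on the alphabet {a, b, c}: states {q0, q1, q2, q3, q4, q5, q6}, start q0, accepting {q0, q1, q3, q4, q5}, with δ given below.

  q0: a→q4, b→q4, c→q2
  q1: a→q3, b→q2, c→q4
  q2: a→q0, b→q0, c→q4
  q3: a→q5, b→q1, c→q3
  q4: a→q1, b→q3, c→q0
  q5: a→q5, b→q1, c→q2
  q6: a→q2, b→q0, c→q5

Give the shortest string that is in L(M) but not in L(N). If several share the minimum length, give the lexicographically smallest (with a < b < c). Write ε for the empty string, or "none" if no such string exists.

aab

The string aab is accepted by M but not by N.
No shorter string lies in the difference, and aab is the lexicographically first length-3 string in L(M) \ L(N).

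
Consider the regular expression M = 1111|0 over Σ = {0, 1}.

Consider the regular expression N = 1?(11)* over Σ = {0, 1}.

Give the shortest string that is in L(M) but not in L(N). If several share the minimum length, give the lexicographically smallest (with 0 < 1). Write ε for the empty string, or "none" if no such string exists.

0

The string 0 is accepted by M but not by N.
No shorter string lies in the difference, and 0 is the lexicographically first length-1 string in L(M) \ L(N).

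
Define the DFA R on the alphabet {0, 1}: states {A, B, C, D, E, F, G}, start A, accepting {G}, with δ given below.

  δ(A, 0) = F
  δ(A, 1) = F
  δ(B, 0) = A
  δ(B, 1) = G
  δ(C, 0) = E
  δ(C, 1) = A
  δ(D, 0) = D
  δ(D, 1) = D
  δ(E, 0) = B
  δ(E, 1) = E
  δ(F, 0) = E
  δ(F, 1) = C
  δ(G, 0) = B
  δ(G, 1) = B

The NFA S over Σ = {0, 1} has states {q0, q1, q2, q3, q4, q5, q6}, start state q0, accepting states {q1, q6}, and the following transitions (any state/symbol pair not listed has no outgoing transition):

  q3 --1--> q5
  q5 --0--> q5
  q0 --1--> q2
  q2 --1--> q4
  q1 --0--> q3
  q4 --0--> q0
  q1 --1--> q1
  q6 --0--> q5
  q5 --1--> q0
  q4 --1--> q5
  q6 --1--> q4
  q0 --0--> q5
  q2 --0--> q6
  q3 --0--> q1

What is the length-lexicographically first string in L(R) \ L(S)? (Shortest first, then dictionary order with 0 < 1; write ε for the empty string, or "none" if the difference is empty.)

The string 0001 is accepted by R but not by S.
No shorter string lies in the difference, and 0001 is the lexicographically first length-4 string in L(R) \ L(S).

0001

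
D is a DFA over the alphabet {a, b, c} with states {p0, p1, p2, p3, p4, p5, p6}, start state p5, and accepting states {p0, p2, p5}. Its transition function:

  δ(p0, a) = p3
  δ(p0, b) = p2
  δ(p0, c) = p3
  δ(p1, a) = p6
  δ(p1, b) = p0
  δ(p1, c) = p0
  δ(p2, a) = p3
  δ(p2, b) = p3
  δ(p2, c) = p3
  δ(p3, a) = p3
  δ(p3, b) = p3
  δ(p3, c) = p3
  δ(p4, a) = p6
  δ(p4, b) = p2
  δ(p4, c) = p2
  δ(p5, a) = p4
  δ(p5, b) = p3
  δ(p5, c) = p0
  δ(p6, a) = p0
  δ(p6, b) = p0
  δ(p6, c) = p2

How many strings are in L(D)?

The useful subgraph on states {p0, p2, p4, p5, p6} is acyclic, so L(D) is finite; the longest accepting path visits 5 useful states, giving maximum string length 4.
Counting accepting paths from p5 by length: 1 of length 0, 1 of length 1, 3 of length 2, 3 of length 3, 2 of length 4. Total 10.

10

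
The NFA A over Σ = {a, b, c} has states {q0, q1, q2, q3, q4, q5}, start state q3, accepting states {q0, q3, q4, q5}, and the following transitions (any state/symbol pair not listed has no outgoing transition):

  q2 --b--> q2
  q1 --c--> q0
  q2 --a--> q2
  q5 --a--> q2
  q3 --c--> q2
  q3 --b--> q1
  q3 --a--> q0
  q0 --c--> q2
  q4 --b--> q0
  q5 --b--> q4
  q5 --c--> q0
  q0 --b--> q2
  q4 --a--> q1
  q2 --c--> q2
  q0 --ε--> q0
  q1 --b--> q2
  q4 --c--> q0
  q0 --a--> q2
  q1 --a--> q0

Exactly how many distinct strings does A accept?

4

The useful subgraph on states {q0, q1, q3} is acyclic, so L(A) is finite; the longest accepting path visits 3 useful states, giving maximum string length 2.
Counting accepting paths from q3 by length: 1 of length 0, 1 of length 1, 2 of length 2. Total 4.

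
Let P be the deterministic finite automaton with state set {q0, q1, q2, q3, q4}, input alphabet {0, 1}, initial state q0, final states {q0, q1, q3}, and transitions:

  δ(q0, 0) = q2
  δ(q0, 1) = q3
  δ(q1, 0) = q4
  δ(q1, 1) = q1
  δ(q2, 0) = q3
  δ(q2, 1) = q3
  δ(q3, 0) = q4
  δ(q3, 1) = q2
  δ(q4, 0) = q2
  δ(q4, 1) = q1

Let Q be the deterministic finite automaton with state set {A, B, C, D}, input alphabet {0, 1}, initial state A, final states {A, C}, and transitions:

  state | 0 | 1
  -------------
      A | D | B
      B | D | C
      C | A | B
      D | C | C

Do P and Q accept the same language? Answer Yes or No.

The string 1 is accepted by P but rejected by Q.
So L(P) ≠ L(Q).

No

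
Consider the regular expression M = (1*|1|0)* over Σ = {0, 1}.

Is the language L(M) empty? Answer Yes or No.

The empty string ε matches the expression, so it belongs to L(M).
Since L(M) contains at least one string, it is not empty.

No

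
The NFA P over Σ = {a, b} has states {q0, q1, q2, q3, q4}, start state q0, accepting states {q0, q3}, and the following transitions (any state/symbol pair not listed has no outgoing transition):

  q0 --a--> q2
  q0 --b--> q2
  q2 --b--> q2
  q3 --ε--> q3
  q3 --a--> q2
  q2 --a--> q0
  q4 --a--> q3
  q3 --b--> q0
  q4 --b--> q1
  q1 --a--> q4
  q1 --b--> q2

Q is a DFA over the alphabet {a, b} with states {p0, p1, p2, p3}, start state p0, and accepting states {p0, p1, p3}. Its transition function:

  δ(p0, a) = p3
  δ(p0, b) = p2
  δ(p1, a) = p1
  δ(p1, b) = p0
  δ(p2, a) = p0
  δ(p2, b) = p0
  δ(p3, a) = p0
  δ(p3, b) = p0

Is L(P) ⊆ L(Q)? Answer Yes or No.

Exploring the product automaton P × Q from the start pair (q0, p0), following both machines on each input symbol, reaches 5 state pairs: (q0, p0), (q2, p3), (q2, p2), (q2, p0), (q0, p3).
P accepts in {q0, q3} and Q accepts in {p0, p1, p3}. The reachable pairs whose P-component is accepting are (q0, p0), (q0, p3); in each of them the Q-component is accepting too, so the product for L(P) \ L(Q) (P-component accepting, Q-component rejecting) has no reachable accepting pair and the difference is empty.
Hence every string in L(P) is also in L(Q).

Yes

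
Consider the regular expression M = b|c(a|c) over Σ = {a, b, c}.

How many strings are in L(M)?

The expression has no Kleene star, so L(M) is finite. Expanding the alternatives gives {b, ca, cc}.
That is 1 of length 1, 2 of length 2: 3 strings in all.

3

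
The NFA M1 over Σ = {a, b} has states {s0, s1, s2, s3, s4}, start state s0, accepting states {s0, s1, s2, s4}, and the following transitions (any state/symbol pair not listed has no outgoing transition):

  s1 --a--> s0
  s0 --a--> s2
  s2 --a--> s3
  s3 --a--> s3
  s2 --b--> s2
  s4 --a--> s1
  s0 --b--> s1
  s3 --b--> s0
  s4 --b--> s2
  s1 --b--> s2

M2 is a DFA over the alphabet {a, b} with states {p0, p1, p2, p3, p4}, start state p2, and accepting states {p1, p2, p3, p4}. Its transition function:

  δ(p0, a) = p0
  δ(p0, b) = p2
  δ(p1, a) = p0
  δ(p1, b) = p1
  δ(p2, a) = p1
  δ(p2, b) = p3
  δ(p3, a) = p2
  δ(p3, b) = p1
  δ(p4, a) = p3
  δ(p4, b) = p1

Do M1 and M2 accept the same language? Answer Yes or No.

Exploring the product automaton M1 × M2 from the start pair (s0, p2), following both machines on each input symbol, reaches 4 state pairs: (s0, p2), (s2, p1), (s1, p3), (s3, p0).
M1 accepts in {s0, s1, s2, s4} and M2 accepts in {p1, p2, p3, p4}. In every reachable pair the two components are either both accepting — (s0, p2), (s2, p1), (s1, p3) — or both non-accepting, so no string is accepted by exactly one of the machines: L(M1) \ L(M2) and L(M2) \ L(M1) are both empty.
Hence every string is accepted by M1 iff it is accepted by M2, and the two languages coincide.

Yes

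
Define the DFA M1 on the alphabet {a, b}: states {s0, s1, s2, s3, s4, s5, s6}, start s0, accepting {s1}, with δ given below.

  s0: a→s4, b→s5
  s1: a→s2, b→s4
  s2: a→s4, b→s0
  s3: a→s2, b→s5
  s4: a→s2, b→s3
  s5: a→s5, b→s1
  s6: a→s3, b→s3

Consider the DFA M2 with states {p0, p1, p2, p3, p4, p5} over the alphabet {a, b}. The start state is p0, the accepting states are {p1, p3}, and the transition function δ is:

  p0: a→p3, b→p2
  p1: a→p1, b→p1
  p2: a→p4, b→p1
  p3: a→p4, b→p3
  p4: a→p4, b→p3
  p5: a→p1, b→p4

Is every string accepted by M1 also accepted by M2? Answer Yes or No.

Yes

Exploring the product automaton M1 × M2 from the start pair (s0, p0), following both machines on each input symbol, reaches 16 state pairs: (s0, p0), (s4, p3), (s5, p2), (s2, p4), (s3, p3), (s5, p4), (s1, p1), (s4, p4), (s0, p3), (s5, p3), (s1, p3), (s2, p1), (s4, p1), (s0, p1), (s3, p1), (s5, p1).
M1 accepts in {s1} and M2 accepts in {p1, p3}. The reachable pairs whose M1-component is accepting are (s1, p1), (s1, p3); in each of them the M2-component is accepting too, so the product for L(M1) \ L(M2) (M1-component accepting, M2-component rejecting) has no reachable accepting pair and the difference is empty.
Hence every string in L(M1) is also in L(M2).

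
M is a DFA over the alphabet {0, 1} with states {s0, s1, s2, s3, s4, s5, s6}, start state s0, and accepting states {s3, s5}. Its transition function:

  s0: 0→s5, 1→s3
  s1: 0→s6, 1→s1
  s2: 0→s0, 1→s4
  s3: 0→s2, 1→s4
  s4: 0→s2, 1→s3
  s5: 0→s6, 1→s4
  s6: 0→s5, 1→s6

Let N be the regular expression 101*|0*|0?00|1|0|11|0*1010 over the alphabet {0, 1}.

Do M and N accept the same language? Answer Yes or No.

No

The string 011 is accepted by M but rejected by N.
So L(M) ≠ L(N).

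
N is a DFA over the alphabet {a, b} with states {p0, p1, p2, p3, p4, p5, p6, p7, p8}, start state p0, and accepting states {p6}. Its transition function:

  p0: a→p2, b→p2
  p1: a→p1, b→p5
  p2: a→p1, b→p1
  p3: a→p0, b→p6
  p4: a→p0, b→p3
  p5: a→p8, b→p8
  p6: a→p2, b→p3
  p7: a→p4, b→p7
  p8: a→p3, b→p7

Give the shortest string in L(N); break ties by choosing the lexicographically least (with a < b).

A breadth-first search from p0 reaches an accepting state first via the path p0 → p2 → p1 → p5 → p8 → p3 → p6 on input aabaab.
No string of length < 6 is accepted (BFS exhausts all shorter strings without reaching an accepting state), and aabaab is the lexicographically least accepting string of length 6.

aabaab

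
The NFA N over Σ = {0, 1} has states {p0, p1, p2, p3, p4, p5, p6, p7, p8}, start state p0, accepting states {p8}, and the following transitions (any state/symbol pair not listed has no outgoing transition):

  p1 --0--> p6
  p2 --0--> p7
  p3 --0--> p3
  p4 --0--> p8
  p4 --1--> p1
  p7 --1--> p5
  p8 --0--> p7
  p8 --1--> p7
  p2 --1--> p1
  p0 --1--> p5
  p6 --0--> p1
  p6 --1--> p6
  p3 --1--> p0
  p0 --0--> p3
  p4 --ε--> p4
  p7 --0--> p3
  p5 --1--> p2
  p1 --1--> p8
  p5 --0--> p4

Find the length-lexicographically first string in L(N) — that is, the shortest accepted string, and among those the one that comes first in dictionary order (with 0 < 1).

A breadth-first search from p0 reaches an accepting state first via the path p0 → p5 → p4 → p8 on input 100.
No string of length < 3 is accepted (BFS exhausts all shorter strings without reaching an accepting state), and 100 is the lexicographically least accepting string of length 3.

100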